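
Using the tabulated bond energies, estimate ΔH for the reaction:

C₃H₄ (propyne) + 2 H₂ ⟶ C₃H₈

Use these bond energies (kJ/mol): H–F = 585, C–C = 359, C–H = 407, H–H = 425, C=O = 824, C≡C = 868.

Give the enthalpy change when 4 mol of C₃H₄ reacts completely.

Bonds broken (reactants):
  C≡C: 1 × 868 = 868
  C–C: 1 × 359 = 359
  C–H: 4 × 407 = 1628
  H–H: 2 × 425 = 850
  Σ(broken) = 3705 kJ
Bonds formed (products):
  C–C: 2 × 359 = 718
  C–H: 8 × 407 = 3256
  Σ(formed) = 3974 kJ
ΔH = Σ(broken) − Σ(formed) = 3705 − 3974 = −269 kJ
For 4× the reaction as written: 4 × (−269) = −1076 kJ

ΔH = −1076 kJ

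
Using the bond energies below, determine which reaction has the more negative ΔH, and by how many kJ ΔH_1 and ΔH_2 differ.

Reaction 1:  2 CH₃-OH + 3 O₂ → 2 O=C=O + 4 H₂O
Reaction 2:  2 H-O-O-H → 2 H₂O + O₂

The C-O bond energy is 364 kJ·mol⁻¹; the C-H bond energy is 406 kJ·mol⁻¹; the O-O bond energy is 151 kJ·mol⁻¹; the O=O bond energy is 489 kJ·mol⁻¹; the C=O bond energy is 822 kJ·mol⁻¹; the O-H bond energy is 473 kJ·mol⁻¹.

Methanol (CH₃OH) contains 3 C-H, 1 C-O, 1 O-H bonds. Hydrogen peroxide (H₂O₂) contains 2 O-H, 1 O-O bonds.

Reaction 1:
  Bonds broken (reactants):
    C-H: 6 × 406 = 2436
    C-O: 2 × 364 = 728
    O-H: 2 × 473 = 946
    O=O: 3 × 489 = 1467
    Σ(broken) = 5577 kJ
  Bonds formed (products):
    C=O: 4 × 822 = 3288
    O-H: 8 × 473 = 3784
    Σ(formed) = 7072 kJ
  ΔH_1 = 5577 − 7072 = −1495 kJ
Reaction 2:
  Bonds broken (reactants):
    O-H: 4 × 473 = 1892
    O-O: 2 × 151 = 302
    Σ(broken) = 2194 kJ
  Bonds formed (products):
    O-H: 4 × 473 = 1892
    O=O: 1 × 489 = 489
    Σ(formed) = 2381 kJ
  ΔH_2 = 2194 − 2381 = −187 kJ
ΔH_1 − ΔH_2 = −1308 kJ, so reaction 1 has the more negative ΔH; |ΔH_1 − ΔH_2| = 1308 kJ.

Reaction 1, by 1308 kJ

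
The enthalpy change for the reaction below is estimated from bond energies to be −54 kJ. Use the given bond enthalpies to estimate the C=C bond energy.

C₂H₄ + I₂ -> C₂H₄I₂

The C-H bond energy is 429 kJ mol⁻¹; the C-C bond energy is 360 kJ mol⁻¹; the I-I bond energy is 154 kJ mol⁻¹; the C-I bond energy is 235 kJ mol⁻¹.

D(C=C) ≈ 622 kJ/mol

Let D be the C=C bond energy.
Σ(broken) = 4×429 + 1×D + 1×154 = 1870 + D
Σ(formed) = 1×360 + 4×429 + 2×235 = 2546
ΔH = Σ(broken) − Σ(formed) = (1870 + D) − (2546) = −676 + D
Setting this equal to −54 kJ gives D = 622 kJ/mol.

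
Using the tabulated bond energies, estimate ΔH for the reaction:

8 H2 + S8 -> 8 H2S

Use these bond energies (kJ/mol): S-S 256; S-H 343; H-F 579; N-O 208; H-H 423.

Bonds broken (reactants):
  H-H: 8 × 423 = 3384
  S-S: 8 × 256 = 2048
  Σ(broken) = 5432 kJ
Bonds formed (products):
  S-H: 16 × 343 = 5488
  Σ(formed) = 5488 kJ
ΔH = Σ(broken) − Σ(formed) = 5432 − 5488 = −56 kJ

ΔH ≈ −56 kJ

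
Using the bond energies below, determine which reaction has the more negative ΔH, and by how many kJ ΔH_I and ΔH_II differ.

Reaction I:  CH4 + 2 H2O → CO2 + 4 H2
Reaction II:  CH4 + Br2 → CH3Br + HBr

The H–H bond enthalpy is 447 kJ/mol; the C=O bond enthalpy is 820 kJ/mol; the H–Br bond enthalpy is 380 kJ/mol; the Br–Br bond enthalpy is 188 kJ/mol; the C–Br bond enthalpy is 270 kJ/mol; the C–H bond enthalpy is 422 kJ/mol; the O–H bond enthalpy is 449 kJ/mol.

Reaction II, by 96 kJ

Reaction I:
  Bonds broken (reactants):
    C–H: 4 × 422 = 1688
    O–H: 4 × 449 = 1796
    Σ(broken) = 3484 kJ
  Bonds formed (products):
    C=O: 2 × 820 = 1640
    H–H: 4 × 447 = 1788
    Σ(formed) = 3428 kJ
  ΔH_I = 3484 − 3428 = +56 kJ
Reaction II:
  Bonds broken (reactants):
    Br–Br: 1 × 188 = 188
    C–H: 4 × 422 = 1688
    Σ(broken) = 1876 kJ
  Bonds formed (products):
    C–Br: 1 × 270 = 270
    C–H: 3 × 422 = 1266
    H–Br: 1 × 380 = 380
    Σ(formed) = 1916 kJ
  ΔH_II = 1876 − 1916 = −40 kJ
ΔH_I − ΔH_II = +96 kJ, so reaction II has the more negative ΔH; |ΔH_I − ΔH_II| = 96 kJ.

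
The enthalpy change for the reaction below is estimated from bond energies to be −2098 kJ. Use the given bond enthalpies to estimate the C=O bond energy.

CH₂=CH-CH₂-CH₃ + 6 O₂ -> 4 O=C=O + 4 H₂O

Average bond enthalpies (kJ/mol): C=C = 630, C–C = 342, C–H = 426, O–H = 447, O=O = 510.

D(C=O) ≈ 788 kJ/mol

Let D be the C=O bond energy.
Σ(broken) = 2×342 + 8×426 + 1×630 + 6×510 = 7782
Σ(formed) = 8×D + 8×447 = 3576 + 8D
ΔH = Σ(broken) − Σ(formed) = (7782) − (3576 + 8D) = +4206 − 8D
Setting this equal to −2098 kJ gives 8D = 6304, so D = 788 kJ/mol.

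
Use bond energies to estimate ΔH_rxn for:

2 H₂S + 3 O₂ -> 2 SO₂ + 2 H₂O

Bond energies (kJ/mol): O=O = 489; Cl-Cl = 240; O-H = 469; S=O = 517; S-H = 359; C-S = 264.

Bonds broken (reactants):
  O=O: 3 × 489 = 1467
  S-H: 4 × 359 = 1436
  Σ(broken) = 2903 kJ
Bonds formed (products):
  O-H: 4 × 469 = 1876
  S=O: 4 × 517 = 2068
  Σ(formed) = 3944 kJ
ΔH = Σ(broken) − Σ(formed) = 2903 − 3944 = −1041 kJ

ΔH ≈ −1041 kJ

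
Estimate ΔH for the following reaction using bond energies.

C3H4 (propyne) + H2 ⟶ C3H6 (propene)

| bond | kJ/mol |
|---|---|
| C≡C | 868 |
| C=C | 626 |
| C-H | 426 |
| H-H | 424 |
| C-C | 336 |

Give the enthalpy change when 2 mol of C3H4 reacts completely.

Bonds broken (reactants):
  C≡C: 1 × 868 = 868
  C-C: 1 × 336 = 336
  C-H: 4 × 426 = 1704
  H-H: 1 × 424 = 424
  Σ(broken) = 3332 kJ
Bonds formed (products):
  C-C: 1 × 336 = 336
  C-H: 6 × 426 = 2556
  C=C: 1 × 626 = 626
  Σ(formed) = 3518 kJ
ΔH = Σ(broken) − Σ(formed) = 3332 − 3518 = −186 kJ
For 2× the reaction as written: 2 × (−186) = −372 kJ

ΔH = −372 kJ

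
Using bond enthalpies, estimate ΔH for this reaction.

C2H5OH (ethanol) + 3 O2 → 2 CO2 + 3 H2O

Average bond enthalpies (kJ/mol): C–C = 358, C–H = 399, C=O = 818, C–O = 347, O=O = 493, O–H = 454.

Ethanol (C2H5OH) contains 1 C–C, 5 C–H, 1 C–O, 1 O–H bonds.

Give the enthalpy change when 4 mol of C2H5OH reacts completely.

ΔH = −5452 kJ

Bonds broken (reactants):
  C–C: 1 × 358 = 358
  C–H: 5 × 399 = 1995
  C–O: 1 × 347 = 347
  O–H: 1 × 454 = 454
  O=O: 3 × 493 = 1479
  Σ(broken) = 4633 kJ
Bonds formed (products):
  C=O: 4 × 818 = 3272
  O–H: 6 × 454 = 2724
  Σ(formed) = 5996 kJ
ΔH = Σ(broken) − Σ(formed) = 4633 − 5996 = −1363 kJ
For 4× the reaction as written: 4 × (−1363) = −5452 kJ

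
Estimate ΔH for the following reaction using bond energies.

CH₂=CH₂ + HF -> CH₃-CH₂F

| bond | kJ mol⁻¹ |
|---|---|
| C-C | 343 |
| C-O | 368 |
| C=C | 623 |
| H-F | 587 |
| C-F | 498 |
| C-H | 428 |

ΔH ≈ −59 kJ

Bonds broken (reactants):
  C-H: 4 × 428 = 1712
  C=C: 1 × 623 = 623
  H-F: 1 × 587 = 587
  Σ(broken) = 2922 kJ
Bonds formed (products):
  C-C: 1 × 343 = 343
  C-F: 1 × 498 = 498
  C-H: 5 × 428 = 2140
  Σ(formed) = 2981 kJ
ΔH = Σ(broken) − Σ(formed) = 2922 − 2981 = −59 kJ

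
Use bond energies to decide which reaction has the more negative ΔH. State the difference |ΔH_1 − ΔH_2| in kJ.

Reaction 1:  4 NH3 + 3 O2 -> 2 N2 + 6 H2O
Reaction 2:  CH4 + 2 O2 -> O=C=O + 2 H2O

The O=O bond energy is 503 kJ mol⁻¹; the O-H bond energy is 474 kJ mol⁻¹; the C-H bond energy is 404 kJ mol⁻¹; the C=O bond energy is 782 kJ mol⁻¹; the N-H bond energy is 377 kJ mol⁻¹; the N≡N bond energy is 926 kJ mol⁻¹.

Reaction 1, by 669 kJ

Reaction 1:
  Bonds broken (reactants):
    N-H: 12 × 377 = 4524
    O=O: 3 × 503 = 1509
    Σ(broken) = 6033 kJ
  Bonds formed (products):
    N≡N: 2 × 926 = 1852
    O-H: 12 × 474 = 5688
    Σ(formed) = 7540 kJ
  ΔH_1 = 6033 − 7540 = −1507 kJ
Reaction 2:
  Bonds broken (reactants):
    C-H: 4 × 404 = 1616
    O=O: 2 × 503 = 1006
    Σ(broken) = 2622 kJ
  Bonds formed (products):
    C=O: 2 × 782 = 1564
    O-H: 4 × 474 = 1896
    Σ(formed) = 3460 kJ
  ΔH_2 = 2622 − 3460 = −838 kJ
ΔH_1 − ΔH_2 = −669 kJ, so reaction 1 has the more negative ΔH; |ΔH_1 − ΔH_2| = 669 kJ.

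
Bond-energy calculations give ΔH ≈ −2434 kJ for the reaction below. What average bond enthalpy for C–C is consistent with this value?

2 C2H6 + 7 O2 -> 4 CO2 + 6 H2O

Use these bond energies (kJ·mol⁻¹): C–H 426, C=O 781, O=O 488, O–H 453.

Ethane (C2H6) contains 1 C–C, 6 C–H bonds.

D(C–C) ≈ 361 kJ/mol

Let D be the C–C bond energy.
Σ(broken) = 2×D + 12×426 + 7×488 = 8528 + 2D
Σ(formed) = 8×781 + 12×453 = 11684
ΔH = Σ(broken) − Σ(formed) = (8528 + 2D) − (11684) = −3156 + 2D
Setting this equal to −2434 kJ gives 2D = 722, so D = 361 kJ/mol.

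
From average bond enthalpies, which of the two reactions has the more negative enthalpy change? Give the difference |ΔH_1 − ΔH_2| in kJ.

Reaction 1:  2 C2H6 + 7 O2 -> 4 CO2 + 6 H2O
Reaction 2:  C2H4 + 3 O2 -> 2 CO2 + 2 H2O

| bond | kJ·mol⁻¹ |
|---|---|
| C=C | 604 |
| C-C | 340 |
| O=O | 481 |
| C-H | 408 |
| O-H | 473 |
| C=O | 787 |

Reaction 1:
  Bonds broken (reactants):
    C-C: 2 × 340 = 680
    C-H: 12 × 408 = 4896
    O=O: 7 × 481 = 3367
    Σ(broken) = 8943 kJ
  Bonds formed (products):
    C=O: 8 × 787 = 6296
    O-H: 12 × 473 = 5676
    Σ(formed) = 11972 kJ
  ΔH_1 = 8943 − 11972 = −3029 kJ
Reaction 2:
  Bonds broken (reactants):
    C-H: 4 × 408 = 1632
    C=C: 1 × 604 = 604
    O=O: 3 × 481 = 1443
    Σ(broken) = 3679 kJ
  Bonds formed (products):
    C=O: 4 × 787 = 3148
    O-H: 4 × 473 = 1892
    Σ(formed) = 5040 kJ
  ΔH_2 = 3679 − 5040 = −1361 kJ
ΔH_1 − ΔH_2 = −1668 kJ, so reaction 1 has the more negative ΔH; |ΔH_1 − ΔH_2| = 1668 kJ.

Reaction 1, by 1668 kJ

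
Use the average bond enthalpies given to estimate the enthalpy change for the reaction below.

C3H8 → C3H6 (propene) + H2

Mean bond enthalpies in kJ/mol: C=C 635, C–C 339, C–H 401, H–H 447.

Bonds broken (reactants):
  C–C: 2 × 339 = 678
  C–H: 8 × 401 = 3208
  Σ(broken) = 3886 kJ
Bonds formed (products):
  C–C: 1 × 339 = 339
  C–H: 6 × 401 = 2406
  C=C: 1 × 635 = 635
  H–H: 1 × 447 = 447
  Σ(formed) = 3827 kJ
ΔH = Σ(broken) − Σ(formed) = 3886 − 3827 = +59 kJ

ΔH ≈ +59 kJ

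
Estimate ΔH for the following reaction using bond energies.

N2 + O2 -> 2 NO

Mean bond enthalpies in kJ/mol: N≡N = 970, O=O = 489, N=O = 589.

ΔH ≈ +281 kJ

Bonds broken (reactants):
  N≡N: 1 × 970 = 970
  O=O: 1 × 489 = 489
  Σ(broken) = 1459 kJ
Bonds formed (products):
  N=O: 2 × 589 = 1178
  Σ(formed) = 1178 kJ
ΔH = Σ(broken) − Σ(formed) = 1459 − 1178 = +281 kJ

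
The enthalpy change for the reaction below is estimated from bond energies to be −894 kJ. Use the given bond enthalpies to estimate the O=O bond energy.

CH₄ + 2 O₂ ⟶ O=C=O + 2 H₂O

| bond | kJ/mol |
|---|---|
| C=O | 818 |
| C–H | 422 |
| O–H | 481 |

D(O=O) ≈ 489 kJ/mol

Let D be the O=O bond energy.
Σ(broken) = 4×422 + 2×D = 1688 + 2D
Σ(formed) = 2×818 + 4×481 = 3560
ΔH = Σ(broken) − Σ(formed) = (1688 + 2D) − (3560) = −1872 + 2D
Setting this equal to −894 kJ gives 2D = 978, so D = 489 kJ/mol.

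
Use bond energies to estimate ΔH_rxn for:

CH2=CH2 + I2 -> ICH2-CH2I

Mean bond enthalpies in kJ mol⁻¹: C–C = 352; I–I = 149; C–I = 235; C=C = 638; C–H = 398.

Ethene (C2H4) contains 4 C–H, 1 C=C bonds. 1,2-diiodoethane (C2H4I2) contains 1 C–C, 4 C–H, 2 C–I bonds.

ΔH ≈ −35 kJ

Bonds broken (reactants):
  C–H: 4 × 398 = 1592
  C=C: 1 × 638 = 638
  I–I: 1 × 149 = 149
  Σ(broken) = 2379 kJ
Bonds formed (products):
  C–C: 1 × 352 = 352
  C–H: 4 × 398 = 1592
  C–I: 2 × 235 = 470
  Σ(formed) = 2414 kJ
ΔH = Σ(broken) − Σ(formed) = 2379 − 2414 = −35 kJ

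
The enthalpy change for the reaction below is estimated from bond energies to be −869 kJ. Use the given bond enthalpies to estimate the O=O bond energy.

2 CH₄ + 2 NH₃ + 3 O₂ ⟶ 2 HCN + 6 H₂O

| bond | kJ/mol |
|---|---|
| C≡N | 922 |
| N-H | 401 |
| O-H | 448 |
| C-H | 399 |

D(O=O) ≈ 517 kJ/mol

Let D be the O=O bond energy.
Σ(broken) = 8×399 + 6×401 + 3×D = 5598 + 3D
Σ(formed) = 2×922 + 2×399 + 12×448 = 8018
ΔH = Σ(broken) − Σ(formed) = (5598 + 3D) − (8018) = −2420 + 3D
Setting this equal to −869 kJ gives 3D = 1551, so D = 517 kJ/mol.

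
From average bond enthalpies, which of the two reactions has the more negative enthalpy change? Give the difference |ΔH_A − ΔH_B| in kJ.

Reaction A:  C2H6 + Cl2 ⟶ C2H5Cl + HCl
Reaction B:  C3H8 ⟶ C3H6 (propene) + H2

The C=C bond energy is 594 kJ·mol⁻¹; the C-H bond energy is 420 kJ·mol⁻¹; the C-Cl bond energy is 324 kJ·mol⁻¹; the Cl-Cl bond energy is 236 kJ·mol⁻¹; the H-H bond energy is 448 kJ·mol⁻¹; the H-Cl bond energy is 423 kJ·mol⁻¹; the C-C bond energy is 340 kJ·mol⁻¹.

Reaction A, by 229 kJ

Reaction A:
  Bonds broken (reactants):
    C-C: 1 × 340 = 340
    C-H: 6 × 420 = 2520
    Cl-Cl: 1 × 236 = 236
    Σ(broken) = 3096 kJ
  Bonds formed (products):
    C-C: 1 × 340 = 340
    C-Cl: 1 × 324 = 324
    C-H: 5 × 420 = 2100
    H-Cl: 1 × 423 = 423
    Σ(formed) = 3187 kJ
  ΔH_A = 3096 − 3187 = −91 kJ
Reaction B:
  Bonds broken (reactants):
    C-C: 2 × 340 = 680
    C-H: 8 × 420 = 3360
    Σ(broken) = 4040 kJ
  Bonds formed (products):
    C-C: 1 × 340 = 340
    C-H: 6 × 420 = 2520
    C=C: 1 × 594 = 594
    H-H: 1 × 448 = 448
    Σ(formed) = 3902 kJ
  ΔH_B = 4040 − 3902 = +138 kJ
ΔH_A − ΔH_B = −229 kJ, so reaction A has the more negative ΔH; |ΔH_A − ΔH_B| = 229 kJ.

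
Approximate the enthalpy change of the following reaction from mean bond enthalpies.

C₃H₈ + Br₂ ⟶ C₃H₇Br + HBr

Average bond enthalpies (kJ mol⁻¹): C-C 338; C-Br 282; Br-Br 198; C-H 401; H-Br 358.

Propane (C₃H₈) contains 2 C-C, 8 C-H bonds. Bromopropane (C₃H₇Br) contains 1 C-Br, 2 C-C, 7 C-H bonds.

ΔH ≈ −41 kJ

Bonds broken (reactants):
  Br-Br: 1 × 198 = 198
  C-C: 2 × 338 = 676
  C-H: 8 × 401 = 3208
  Σ(broken) = 4082 kJ
Bonds formed (products):
  C-Br: 1 × 282 = 282
  C-C: 2 × 338 = 676
  C-H: 7 × 401 = 2807
  H-Br: 1 × 358 = 358
  Σ(formed) = 4123 kJ
ΔH = Σ(broken) − Σ(formed) = 4082 − 4123 = −41 kJ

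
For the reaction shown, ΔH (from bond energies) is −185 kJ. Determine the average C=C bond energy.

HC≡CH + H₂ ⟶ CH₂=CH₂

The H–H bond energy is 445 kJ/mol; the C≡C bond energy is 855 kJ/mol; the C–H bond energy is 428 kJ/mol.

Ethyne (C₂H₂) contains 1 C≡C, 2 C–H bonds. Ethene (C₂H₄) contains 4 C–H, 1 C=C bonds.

D(C=C) ≈ 629 kJ/mol

Let D be the C=C bond energy.
Σ(broken) = 1×855 + 2×428 + 1×445 = 2156
Σ(formed) = 4×428 + 1×D = 1712 + D
ΔH = Σ(broken) − Σ(formed) = (2156) − (1712 + D) = +444 − D
Setting this equal to −185 kJ gives D = 629 kJ/mol.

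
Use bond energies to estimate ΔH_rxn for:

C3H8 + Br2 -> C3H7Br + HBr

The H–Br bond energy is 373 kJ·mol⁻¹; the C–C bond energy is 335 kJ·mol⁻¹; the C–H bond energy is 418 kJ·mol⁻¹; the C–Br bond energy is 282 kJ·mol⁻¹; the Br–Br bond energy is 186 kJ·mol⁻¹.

ΔH ≈ −51 kJ

Bonds broken (reactants):
  Br–Br: 1 × 186 = 186
  C–C: 2 × 335 = 670
  C–H: 8 × 418 = 3344
  Σ(broken) = 4200 kJ
Bonds formed (products):
  C–Br: 1 × 282 = 282
  C–C: 2 × 335 = 670
  C–H: 7 × 418 = 2926
  H–Br: 1 × 373 = 373
  Σ(formed) = 4251 kJ
ΔH = Σ(broken) − Σ(formed) = 4200 − 4251 = −51 kJ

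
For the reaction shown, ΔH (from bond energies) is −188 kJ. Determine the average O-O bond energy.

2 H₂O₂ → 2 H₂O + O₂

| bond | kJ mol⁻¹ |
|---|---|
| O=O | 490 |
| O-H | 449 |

Let D be the O-O bond energy.
Σ(broken) = 4×449 + 2×D = 1796 + 2D
Σ(formed) = 4×449 + 1×490 = 2286
ΔH = Σ(broken) − Σ(formed) = (1796 + 2D) − (2286) = −490 + 2D
Setting this equal to −188 kJ gives 2D = 302, so D = 151 kJ/mol.

D(O-O) ≈ 151 kJ/mol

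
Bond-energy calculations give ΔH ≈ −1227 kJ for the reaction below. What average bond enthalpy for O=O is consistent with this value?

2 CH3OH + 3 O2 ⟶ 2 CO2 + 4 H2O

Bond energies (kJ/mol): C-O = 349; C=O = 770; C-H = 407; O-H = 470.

D(O=O) ≈ 511 kJ/mol

Let D be the O=O bond energy.
Σ(broken) = 6×407 + 2×349 + 2×470 + 3×D = 4080 + 3D
Σ(formed) = 4×770 + 8×470 = 6840
ΔH = Σ(broken) − Σ(formed) = (4080 + 3D) − (6840) = −2760 + 3D
Setting this equal to −1227 kJ gives 3D = 1533, so D = 511 kJ/mol.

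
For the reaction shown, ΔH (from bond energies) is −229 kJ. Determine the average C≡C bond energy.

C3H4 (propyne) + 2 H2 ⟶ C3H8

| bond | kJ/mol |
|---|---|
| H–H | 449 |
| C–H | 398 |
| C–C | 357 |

Let D be the C≡C bond energy.
Σ(broken) = 1×D + 1×357 + 4×398 + 2×449 = 2847 + D
Σ(formed) = 2×357 + 8×398 = 3898
ΔH = Σ(broken) − Σ(formed) = (2847 + D) − (3898) = −1051 + D
Setting this equal to −229 kJ gives D = 822 kJ/mol.

D(C≡C) ≈ 822 kJ/mol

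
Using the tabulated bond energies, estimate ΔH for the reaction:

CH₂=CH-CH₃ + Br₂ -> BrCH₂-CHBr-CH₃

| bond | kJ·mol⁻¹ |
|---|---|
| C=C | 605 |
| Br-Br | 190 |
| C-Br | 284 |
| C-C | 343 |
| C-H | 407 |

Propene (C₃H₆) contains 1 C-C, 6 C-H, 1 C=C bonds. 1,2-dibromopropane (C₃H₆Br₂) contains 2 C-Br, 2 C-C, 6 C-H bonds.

Bonds broken (reactants):
  Br-Br: 1 × 190 = 190
  C-C: 1 × 343 = 343
  C-H: 6 × 407 = 2442
  C=C: 1 × 605 = 605
  Σ(broken) = 3580 kJ
Bonds formed (products):
  C-Br: 2 × 284 = 568
  C-C: 2 × 343 = 686
  C-H: 6 × 407 = 2442
  Σ(formed) = 3696 kJ
ΔH = Σ(broken) − Σ(formed) = 3580 − 3696 = −116 kJ

ΔH ≈ −116 kJ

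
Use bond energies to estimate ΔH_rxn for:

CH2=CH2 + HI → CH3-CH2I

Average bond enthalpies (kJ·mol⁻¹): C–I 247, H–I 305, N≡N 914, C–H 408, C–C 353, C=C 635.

Bonds broken (reactants):
  C–H: 4 × 408 = 1632
  C=C: 1 × 635 = 635
  H–I: 1 × 305 = 305
  Σ(broken) = 2572 kJ
Bonds formed (products):
  C–C: 1 × 353 = 353
  C–H: 5 × 408 = 2040
  C–I: 1 × 247 = 247
  Σ(formed) = 2640 kJ
ΔH = Σ(broken) − Σ(formed) = 2572 − 2640 = −68 kJ

ΔH ≈ −68 kJ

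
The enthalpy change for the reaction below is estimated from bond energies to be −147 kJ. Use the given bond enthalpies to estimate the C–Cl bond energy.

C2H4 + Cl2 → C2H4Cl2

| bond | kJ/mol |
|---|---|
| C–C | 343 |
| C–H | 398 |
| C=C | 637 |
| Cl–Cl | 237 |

Let D be the C–Cl bond energy.
Σ(broken) = 4×398 + 1×637 + 1×237 = 2466
Σ(formed) = 1×343 + 2×D + 4×398 = 1935 + 2D
ΔH = Σ(broken) − Σ(formed) = (2466) − (1935 + 2D) = +531 − 2D
Setting this equal to −147 kJ gives 2D = 678, so D = 339 kJ/mol.

D(C–Cl) ≈ 339 kJ/mol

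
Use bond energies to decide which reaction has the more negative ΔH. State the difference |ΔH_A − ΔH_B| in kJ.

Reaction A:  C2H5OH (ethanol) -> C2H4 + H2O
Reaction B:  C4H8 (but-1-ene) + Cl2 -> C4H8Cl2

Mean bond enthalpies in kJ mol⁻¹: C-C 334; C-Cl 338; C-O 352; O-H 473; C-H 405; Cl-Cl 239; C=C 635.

Reaction B, by 119 kJ

Reaction A:
  Bonds broken (reactants):
    C-C: 1 × 334 = 334
    C-H: 5 × 405 = 2025
    C-O: 1 × 352 = 352
    O-H: 1 × 473 = 473
    Σ(broken) = 3184 kJ
  Bonds formed (products):
    C-H: 4 × 405 = 1620
    C=C: 1 × 635 = 635
    O-H: 2 × 473 = 946
    Σ(formed) = 3201 kJ
  ΔH_A = 3184 − 3201 = −17 kJ
Reaction B:
  Bonds broken (reactants):
    C-C: 2 × 334 = 668
    C-H: 8 × 405 = 3240
    C=C: 1 × 635 = 635
    Cl-Cl: 1 × 239 = 239
    Σ(broken) = 4782 kJ
  Bonds formed (products):
    C-C: 3 × 334 = 1002
    C-Cl: 2 × 338 = 676
    C-H: 8 × 405 = 3240
    Σ(formed) = 4918 kJ
  ΔH_B = 4782 − 4918 = −136 kJ
ΔH_A − ΔH_B = +119 kJ, so reaction B has the more negative ΔH; |ΔH_A − ΔH_B| = 119 kJ.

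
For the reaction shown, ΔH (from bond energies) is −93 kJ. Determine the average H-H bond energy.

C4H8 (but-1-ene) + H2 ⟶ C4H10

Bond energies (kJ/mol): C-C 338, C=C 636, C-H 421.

D(H-H) ≈ 451 kJ/mol

Let D be the H-H bond energy.
Σ(broken) = 2×338 + 8×421 + 1×636 + 1×D = 4680 + D
Σ(formed) = 3×338 + 10×421 = 5224
ΔH = Σ(broken) − Σ(formed) = (4680 + D) − (5224) = −544 + D
Setting this equal to −93 kJ gives D = 451 kJ/mol.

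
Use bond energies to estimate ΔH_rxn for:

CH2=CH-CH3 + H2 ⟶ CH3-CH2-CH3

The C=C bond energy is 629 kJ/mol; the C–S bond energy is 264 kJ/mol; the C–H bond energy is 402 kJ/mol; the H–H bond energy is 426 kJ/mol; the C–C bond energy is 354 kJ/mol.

ΔH ≈ −103 kJ

Bonds broken (reactants):
  C–C: 1 × 354 = 354
  C–H: 6 × 402 = 2412
  C=C: 1 × 629 = 629
  H–H: 1 × 426 = 426
  Σ(broken) = 3821 kJ
Bonds formed (products):
  C–C: 2 × 354 = 708
  C–H: 8 × 402 = 3216
  Σ(formed) = 3924 kJ
ΔH = Σ(broken) − Σ(formed) = 3821 − 3924 = −103 kJ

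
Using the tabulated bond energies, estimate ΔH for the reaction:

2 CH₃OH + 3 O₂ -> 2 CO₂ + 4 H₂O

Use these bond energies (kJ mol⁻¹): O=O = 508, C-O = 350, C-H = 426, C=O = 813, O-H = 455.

Bonds broken (reactants):
  C-H: 6 × 426 = 2556
  C-O: 2 × 350 = 700
  O-H: 2 × 455 = 910
  O=O: 3 × 508 = 1524
  Σ(broken) = 5690 kJ
Bonds formed (products):
  C=O: 4 × 813 = 3252
  O-H: 8 × 455 = 3640
  Σ(formed) = 6892 kJ
ΔH = Σ(broken) − Σ(formed) = 5690 − 6892 = −1202 kJ

ΔH ≈ −1202 kJ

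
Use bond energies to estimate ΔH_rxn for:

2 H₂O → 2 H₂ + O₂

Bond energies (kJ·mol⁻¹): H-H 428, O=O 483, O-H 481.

ΔH ≈ +585 kJ

Bonds broken (reactants):
  O-H: 4 × 481 = 1924
  Σ(broken) = 1924 kJ
Bonds formed (products):
  H-H: 2 × 428 = 856
  O=O: 1 × 483 = 483
  Σ(formed) = 1339 kJ
ΔH = Σ(broken) − Σ(formed) = 1924 − 1339 = +585 kJ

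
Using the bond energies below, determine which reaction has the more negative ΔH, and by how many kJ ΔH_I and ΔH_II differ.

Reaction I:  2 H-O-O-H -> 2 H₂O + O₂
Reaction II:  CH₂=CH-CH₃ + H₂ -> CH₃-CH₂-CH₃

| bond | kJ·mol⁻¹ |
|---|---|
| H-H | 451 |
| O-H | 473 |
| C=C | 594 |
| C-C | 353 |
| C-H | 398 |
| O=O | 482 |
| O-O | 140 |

Reaction I, by 98 kJ

Reaction I:
  Bonds broken (reactants):
    O-H: 4 × 473 = 1892
    O-O: 2 × 140 = 280
    Σ(broken) = 2172 kJ
  Bonds formed (products):
    O-H: 4 × 473 = 1892
    O=O: 1 × 482 = 482
    Σ(formed) = 2374 kJ
  ΔH_I = 2172 − 2374 = −202 kJ
Reaction II:
  Bonds broken (reactants):
    C-C: 1 × 353 = 353
    C-H: 6 × 398 = 2388
    C=C: 1 × 594 = 594
    H-H: 1 × 451 = 451
    Σ(broken) = 3786 kJ
  Bonds formed (products):
    C-C: 2 × 353 = 706
    C-H: 8 × 398 = 3184
    Σ(formed) = 3890 kJ
  ΔH_II = 3786 − 3890 = −104 kJ
ΔH_I − ΔH_II = −98 kJ, so reaction I has the more negative ΔH; |ΔH_I − ΔH_II| = 98 kJ.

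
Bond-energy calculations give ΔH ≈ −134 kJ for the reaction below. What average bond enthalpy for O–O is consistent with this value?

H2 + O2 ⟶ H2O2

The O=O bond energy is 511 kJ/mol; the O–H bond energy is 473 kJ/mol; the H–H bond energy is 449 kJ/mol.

D(O–O) ≈ 148 kJ/mol

Let D be the O–O bond energy.
Σ(broken) = 1×449 + 1×511 = 960
Σ(formed) = 2×473 + 1×D = 946 + D
ΔH = Σ(broken) − Σ(formed) = (960) − (946 + D) = +14 − D
Setting this equal to −134 kJ gives D = 148 kJ/mol.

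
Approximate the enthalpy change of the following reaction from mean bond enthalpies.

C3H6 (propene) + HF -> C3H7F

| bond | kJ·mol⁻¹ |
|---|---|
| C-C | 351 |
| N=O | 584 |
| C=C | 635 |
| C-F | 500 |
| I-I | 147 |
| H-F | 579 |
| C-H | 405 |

Bonds broken (reactants):
  C-C: 1 × 351 = 351
  C-H: 6 × 405 = 2430
  C=C: 1 × 635 = 635
  H-F: 1 × 579 = 579
  Σ(broken) = 3995 kJ
Bonds formed (products):
  C-C: 2 × 351 = 702
  C-F: 1 × 500 = 500
  C-H: 7 × 405 = 2835
  Σ(formed) = 4037 kJ
ΔH = Σ(broken) − Σ(formed) = 3995 − 4037 = −42 kJ

ΔH ≈ −42 kJ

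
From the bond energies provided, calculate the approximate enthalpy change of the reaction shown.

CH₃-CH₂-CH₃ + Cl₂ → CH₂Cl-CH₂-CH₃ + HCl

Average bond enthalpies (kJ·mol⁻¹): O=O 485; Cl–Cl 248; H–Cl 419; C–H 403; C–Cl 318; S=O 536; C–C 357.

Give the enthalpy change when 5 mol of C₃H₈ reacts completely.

Bonds broken (reactants):
  C–C: 2 × 357 = 714
  C–H: 8 × 403 = 3224
  Cl–Cl: 1 × 248 = 248
  Σ(broken) = 4186 kJ
Bonds formed (products):
  C–C: 2 × 357 = 714
  C–Cl: 1 × 318 = 318
  C–H: 7 × 403 = 2821
  H–Cl: 1 × 419 = 419
  Σ(formed) = 4272 kJ
ΔH = Σ(broken) − Σ(formed) = 4186 − 4272 = −86 kJ
For 5× the reaction as written: 5 × (−86) = −430 kJ

ΔH = −430 kJ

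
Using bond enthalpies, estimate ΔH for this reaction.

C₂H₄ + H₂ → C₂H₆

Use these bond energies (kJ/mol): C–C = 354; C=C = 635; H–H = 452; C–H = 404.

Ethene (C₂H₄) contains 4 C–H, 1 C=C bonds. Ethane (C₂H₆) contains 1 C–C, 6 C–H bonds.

Bonds broken (reactants):
  C–H: 4 × 404 = 1616
  C=C: 1 × 635 = 635
  H–H: 1 × 452 = 452
  Σ(broken) = 2703 kJ
Bonds formed (products):
  C–C: 1 × 354 = 354
  C–H: 6 × 404 = 2424
  Σ(formed) = 2778 kJ
ΔH = Σ(broken) − Σ(formed) = 2703 − 2778 = −75 kJ

ΔH ≈ −75 kJ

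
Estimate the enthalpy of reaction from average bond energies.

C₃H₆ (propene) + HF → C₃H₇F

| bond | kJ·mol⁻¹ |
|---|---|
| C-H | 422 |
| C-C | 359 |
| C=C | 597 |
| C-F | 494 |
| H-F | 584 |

ΔH ≈ −94 kJ

Bonds broken (reactants):
  C-C: 1 × 359 = 359
  C-H: 6 × 422 = 2532
  C=C: 1 × 597 = 597
  H-F: 1 × 584 = 584
  Σ(broken) = 4072 kJ
Bonds formed (products):
  C-C: 2 × 359 = 718
  C-F: 1 × 494 = 494
  C-H: 7 × 422 = 2954
  Σ(formed) = 4166 kJ
ΔH = Σ(broken) − Σ(formed) = 4072 − 4166 = −94 kJ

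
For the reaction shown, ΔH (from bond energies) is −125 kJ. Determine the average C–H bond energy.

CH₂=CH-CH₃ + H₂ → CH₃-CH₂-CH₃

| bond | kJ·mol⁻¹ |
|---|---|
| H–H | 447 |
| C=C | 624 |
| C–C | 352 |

D(C–H) ≈ 422 kJ/mol

Let D be the C–H bond energy.
Σ(broken) = 1×352 + 6×D + 1×624 + 1×447 = 1423 + 6D
Σ(formed) = 2×352 + 8×D = 704 + 8D
ΔH = Σ(broken) − Σ(formed) = (1423 + 6D) − (704 + 8D) = +719 − 2D
Setting this equal to −125 kJ gives 2D = 844, so D = 422 kJ/mol.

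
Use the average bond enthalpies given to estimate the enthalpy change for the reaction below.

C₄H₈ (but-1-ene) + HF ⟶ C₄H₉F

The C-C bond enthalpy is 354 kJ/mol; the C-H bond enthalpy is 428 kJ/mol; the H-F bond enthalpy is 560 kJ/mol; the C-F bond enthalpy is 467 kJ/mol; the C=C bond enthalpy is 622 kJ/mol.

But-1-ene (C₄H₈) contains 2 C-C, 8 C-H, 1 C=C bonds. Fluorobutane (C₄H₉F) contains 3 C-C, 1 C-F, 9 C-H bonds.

Bonds broken (reactants):
  C-C: 2 × 354 = 708
  C-H: 8 × 428 = 3424
  C=C: 1 × 622 = 622
  H-F: 1 × 560 = 560
  Σ(broken) = 5314 kJ
Bonds formed (products):
  C-C: 3 × 354 = 1062
  C-F: 1 × 467 = 467
  C-H: 9 × 428 = 3852
  Σ(formed) = 5381 kJ
ΔH = Σ(broken) − Σ(formed) = 5314 − 5381 = −67 kJ

ΔH ≈ −67 kJ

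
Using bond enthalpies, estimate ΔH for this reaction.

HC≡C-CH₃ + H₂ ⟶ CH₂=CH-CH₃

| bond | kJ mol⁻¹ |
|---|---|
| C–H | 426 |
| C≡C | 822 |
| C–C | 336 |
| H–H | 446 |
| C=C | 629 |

ΔH ≈ −213 kJ

Bonds broken (reactants):
  C≡C: 1 × 822 = 822
  C–C: 1 × 336 = 336
  C–H: 4 × 426 = 1704
  H–H: 1 × 446 = 446
  Σ(broken) = 3308 kJ
Bonds formed (products):
  C–C: 1 × 336 = 336
  C–H: 6 × 426 = 2556
  C=C: 1 × 629 = 629
  Σ(formed) = 3521 kJ
ΔH = Σ(broken) − Σ(formed) = 3308 − 3521 = −213 kJ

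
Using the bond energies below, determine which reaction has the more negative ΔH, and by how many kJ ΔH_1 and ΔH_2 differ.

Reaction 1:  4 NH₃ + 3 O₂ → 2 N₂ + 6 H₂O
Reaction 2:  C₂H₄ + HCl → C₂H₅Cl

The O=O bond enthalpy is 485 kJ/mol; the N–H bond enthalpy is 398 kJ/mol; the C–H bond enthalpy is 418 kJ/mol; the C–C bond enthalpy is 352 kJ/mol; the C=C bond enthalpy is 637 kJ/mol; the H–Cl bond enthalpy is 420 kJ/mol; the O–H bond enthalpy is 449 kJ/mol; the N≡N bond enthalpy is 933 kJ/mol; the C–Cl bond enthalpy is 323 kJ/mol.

Reaction 1:
  Bonds broken (reactants):
    N–H: 12 × 398 = 4776
    O=O: 3 × 485 = 1455
    Σ(broken) = 6231 kJ
  Bonds formed (products):
    N≡N: 2 × 933 = 1866
    O–H: 12 × 449 = 5388
    Σ(formed) = 7254 kJ
  ΔH_1 = 6231 − 7254 = −1023 kJ
Reaction 2:
  Bonds broken (reactants):
    C–H: 4 × 418 = 1672
    C=C: 1 × 637 = 637
    H–Cl: 1 × 420 = 420
    Σ(broken) = 2729 kJ
  Bonds formed (products):
    C–C: 1 × 352 = 352
    C–Cl: 1 × 323 = 323
    C–H: 5 × 418 = 2090
    Σ(formed) = 2765 kJ
  ΔH_2 = 2729 − 2765 = −36 kJ
ΔH_1 − ΔH_2 = −987 kJ, so reaction 1 has the more negative ΔH; |ΔH_1 − ΔH_2| = 987 kJ.

Reaction 1, by 987 kJ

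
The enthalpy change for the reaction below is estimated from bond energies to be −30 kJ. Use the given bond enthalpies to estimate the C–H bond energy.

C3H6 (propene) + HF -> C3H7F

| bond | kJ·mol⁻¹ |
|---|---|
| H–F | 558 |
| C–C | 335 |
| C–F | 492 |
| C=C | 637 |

Let D be the C–H bond energy.
Σ(broken) = 1×335 + 6×D + 1×637 + 1×558 = 1530 + 6D
Σ(formed) = 2×335 + 1×492 + 7×D = 1162 + 7D
ΔH = Σ(broken) − Σ(formed) = (1530 + 6D) − (1162 + 7D) = +368 − D
Setting this equal to −30 kJ gives D = 398 kJ/mol.

D(C–H) ≈ 398 kJ/mol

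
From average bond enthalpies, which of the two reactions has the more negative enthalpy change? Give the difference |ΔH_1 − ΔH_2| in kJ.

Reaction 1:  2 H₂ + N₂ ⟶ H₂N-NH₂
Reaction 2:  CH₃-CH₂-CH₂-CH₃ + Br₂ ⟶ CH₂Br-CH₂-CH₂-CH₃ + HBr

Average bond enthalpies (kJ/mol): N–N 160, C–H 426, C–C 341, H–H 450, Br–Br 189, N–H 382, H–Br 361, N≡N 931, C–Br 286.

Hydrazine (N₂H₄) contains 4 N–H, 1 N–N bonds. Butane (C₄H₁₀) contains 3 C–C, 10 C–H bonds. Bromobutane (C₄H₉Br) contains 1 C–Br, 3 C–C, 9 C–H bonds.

Reaction 2, by 175 kJ

Reaction 1:
  Bonds broken (reactants):
    H–H: 2 × 450 = 900
    N≡N: 1 × 931 = 931
    Σ(broken) = 1831 kJ
  Bonds formed (products):
    N–H: 4 × 382 = 1528
    N–N: 1 × 160 = 160
    Σ(formed) = 1688 kJ
  ΔH_1 = 1831 − 1688 = +143 kJ
Reaction 2:
  Bonds broken (reactants):
    Br–Br: 1 × 189 = 189
    C–C: 3 × 341 = 1023
    C–H: 10 × 426 = 4260
    Σ(broken) = 5472 kJ
  Bonds formed (products):
    C–Br: 1 × 286 = 286
    C–C: 3 × 341 = 1023
    C–H: 9 × 426 = 3834
    H–Br: 1 × 361 = 361
    Σ(formed) = 5504 kJ
  ΔH_2 = 5472 − 5504 = −32 kJ
ΔH_1 − ΔH_2 = +175 kJ, so reaction 2 has the more negative ΔH; |ΔH_1 − ΔH_2| = 175 kJ.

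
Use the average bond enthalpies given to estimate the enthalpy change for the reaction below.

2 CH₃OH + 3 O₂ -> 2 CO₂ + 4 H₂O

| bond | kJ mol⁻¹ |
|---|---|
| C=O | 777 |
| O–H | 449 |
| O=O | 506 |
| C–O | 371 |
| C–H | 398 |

Bonds broken (reactants):
  C–H: 6 × 398 = 2388
  C–O: 2 × 371 = 742
  O–H: 2 × 449 = 898
  O=O: 3 × 506 = 1518
  Σ(broken) = 5546 kJ
Bonds formed (products):
  C=O: 4 × 777 = 3108
  O–H: 8 × 449 = 3592
  Σ(formed) = 6700 kJ
ΔH = Σ(broken) − Σ(formed) = 5546 − 6700 = −1154 kJ

ΔH ≈ −1154 kJ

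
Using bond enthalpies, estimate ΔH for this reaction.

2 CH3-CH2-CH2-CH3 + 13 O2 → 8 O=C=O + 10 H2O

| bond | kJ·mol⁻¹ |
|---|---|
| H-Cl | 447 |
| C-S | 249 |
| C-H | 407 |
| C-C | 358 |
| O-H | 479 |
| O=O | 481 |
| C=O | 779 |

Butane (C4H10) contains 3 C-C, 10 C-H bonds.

ΔH ≈ −5503 kJ

Bonds broken (reactants):
  C-C: 6 × 358 = 2148
  C-H: 20 × 407 = 8140
  O=O: 13 × 481 = 6253
  Σ(broken) = 16541 kJ
Bonds formed (products):
  C=O: 16 × 779 = 12464
  O-H: 20 × 479 = 9580
  Σ(formed) = 22044 kJ
ΔH = Σ(broken) − Σ(formed) = 16541 − 22044 = −5503 kJ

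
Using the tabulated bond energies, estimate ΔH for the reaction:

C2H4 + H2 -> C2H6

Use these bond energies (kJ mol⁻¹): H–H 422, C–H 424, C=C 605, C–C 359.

Bonds broken (reactants):
  C–H: 4 × 424 = 1696
  C=C: 1 × 605 = 605
  H–H: 1 × 422 = 422
  Σ(broken) = 2723 kJ
Bonds formed (products):
  C–C: 1 × 359 = 359
  C–H: 6 × 424 = 2544
  Σ(formed) = 2903 kJ
ΔH = Σ(broken) − Σ(formed) = 2723 − 2903 = −180 kJ

ΔH ≈ −180 kJ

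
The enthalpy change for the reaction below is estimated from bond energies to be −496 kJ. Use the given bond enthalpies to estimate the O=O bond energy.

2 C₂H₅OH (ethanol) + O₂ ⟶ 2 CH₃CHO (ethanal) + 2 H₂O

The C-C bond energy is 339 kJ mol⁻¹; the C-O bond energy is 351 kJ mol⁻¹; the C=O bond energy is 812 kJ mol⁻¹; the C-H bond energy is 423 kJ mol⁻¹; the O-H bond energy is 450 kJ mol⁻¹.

D(O=O) ≈ 480 kJ/mol

Let D be the O=O bond energy.
Σ(broken) = 2×339 + 10×423 + 2×351 + 2×450 + 1×D = 6510 + D
Σ(formed) = 2×339 + 8×423 + 2×812 + 4×450 = 7486
ΔH = Σ(broken) − Σ(formed) = (6510 + D) − (7486) = −976 + D
Setting this equal to −496 kJ gives D = 480 kJ/mol.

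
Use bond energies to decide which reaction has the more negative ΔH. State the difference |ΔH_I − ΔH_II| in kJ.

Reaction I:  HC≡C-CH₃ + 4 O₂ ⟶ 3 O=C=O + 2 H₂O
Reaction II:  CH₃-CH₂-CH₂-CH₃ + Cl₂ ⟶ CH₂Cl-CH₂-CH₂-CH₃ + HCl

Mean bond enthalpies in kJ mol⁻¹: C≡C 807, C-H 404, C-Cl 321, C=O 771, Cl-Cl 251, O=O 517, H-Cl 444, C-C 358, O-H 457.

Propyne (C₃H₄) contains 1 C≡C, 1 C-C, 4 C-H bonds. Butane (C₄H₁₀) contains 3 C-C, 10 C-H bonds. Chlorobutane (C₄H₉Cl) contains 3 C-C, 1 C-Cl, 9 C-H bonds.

Reaction I, by 1495 kJ

Reaction I:
  Bonds broken (reactants):
    C≡C: 1 × 807 = 807
    C-C: 1 × 358 = 358
    C-H: 4 × 404 = 1616
    O=O: 4 × 517 = 2068
    Σ(broken) = 4849 kJ
  Bonds formed (products):
    C=O: 6 × 771 = 4626
    O-H: 4 × 457 = 1828
    Σ(formed) = 6454 kJ
  ΔH_I = 4849 − 6454 = −1605 kJ
Reaction II:
  Bonds broken (reactants):
    C-C: 3 × 358 = 1074
    C-H: 10 × 404 = 4040
    Cl-Cl: 1 × 251 = 251
    Σ(broken) = 5365 kJ
  Bonds formed (products):
    C-C: 3 × 358 = 1074
    C-Cl: 1 × 321 = 321
    C-H: 9 × 404 = 3636
    H-Cl: 1 × 444 = 444
    Σ(formed) = 5475 kJ
  ΔH_II = 5365 − 5475 = −110 kJ
ΔH_I − ΔH_II = −1495 kJ, so reaction I has the more negative ΔH; |ΔH_I − ΔH_II| = 1495 kJ.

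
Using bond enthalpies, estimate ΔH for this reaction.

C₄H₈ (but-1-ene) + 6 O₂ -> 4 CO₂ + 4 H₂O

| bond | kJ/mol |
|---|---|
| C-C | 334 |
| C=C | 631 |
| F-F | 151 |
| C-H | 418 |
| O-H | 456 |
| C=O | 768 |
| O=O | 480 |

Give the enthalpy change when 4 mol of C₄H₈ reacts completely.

ΔH = −9076 kJ

Bonds broken (reactants):
  C-C: 2 × 334 = 668
  C-H: 8 × 418 = 3344
  C=C: 1 × 631 = 631
  O=O: 6 × 480 = 2880
  Σ(broken) = 7523 kJ
Bonds formed (products):
  C=O: 8 × 768 = 6144
  O-H: 8 × 456 = 3648
  Σ(formed) = 9792 kJ
ΔH = Σ(broken) − Σ(formed) = 7523 − 9792 = −2269 kJ
For 4× the reaction as written: 4 × (−2269) = −9076 kJ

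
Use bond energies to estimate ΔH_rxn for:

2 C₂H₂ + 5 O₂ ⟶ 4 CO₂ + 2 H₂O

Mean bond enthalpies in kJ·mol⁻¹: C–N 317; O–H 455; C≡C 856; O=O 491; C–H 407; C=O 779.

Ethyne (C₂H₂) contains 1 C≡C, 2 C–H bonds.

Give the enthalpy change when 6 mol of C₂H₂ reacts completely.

ΔH = −6771 kJ

Bonds broken (reactants):
  C≡C: 2 × 856 = 1712
  C–H: 4 × 407 = 1628
  O=O: 5 × 491 = 2455
  Σ(broken) = 5795 kJ
Bonds formed (products):
  C=O: 8 × 779 = 6232
  O–H: 4 × 455 = 1820
  Σ(formed) = 8052 kJ
ΔH = Σ(broken) − Σ(formed) = 5795 − 8052 = −2257 kJ
For 3× the reaction as written: 3 × (−2257) = −6771 kJ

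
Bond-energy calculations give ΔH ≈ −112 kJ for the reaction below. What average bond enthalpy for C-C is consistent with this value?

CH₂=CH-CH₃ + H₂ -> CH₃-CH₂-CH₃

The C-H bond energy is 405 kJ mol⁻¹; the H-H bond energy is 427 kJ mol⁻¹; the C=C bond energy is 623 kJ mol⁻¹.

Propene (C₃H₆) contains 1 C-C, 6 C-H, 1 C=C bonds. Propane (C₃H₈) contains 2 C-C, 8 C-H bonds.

Let D be the C-C bond energy.
Σ(broken) = 1×D + 6×405 + 1×623 + 1×427 = 3480 + D
Σ(formed) = 2×D + 8×405 = 3240 + 2D
ΔH = Σ(broken) − Σ(formed) = (3480 + D) − (3240 + 2D) = +240 − D
Setting this equal to −112 kJ gives D = 352 kJ/mol.

D(C-C) ≈ 352 kJ/mol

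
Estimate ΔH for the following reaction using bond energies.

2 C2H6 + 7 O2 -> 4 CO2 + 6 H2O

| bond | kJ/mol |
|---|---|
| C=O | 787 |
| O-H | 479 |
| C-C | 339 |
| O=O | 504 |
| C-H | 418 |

Bonds broken (reactants):
  C-C: 2 × 339 = 678
  C-H: 12 × 418 = 5016
  O=O: 7 × 504 = 3528
  Σ(broken) = 9222 kJ
Bonds formed (products):
  C=O: 8 × 787 = 6296
  O-H: 12 × 479 = 5748
  Σ(formed) = 12044 kJ
ΔH = Σ(broken) − Σ(formed) = 9222 − 12044 = −2822 kJ

ΔH ≈ −2822 kJ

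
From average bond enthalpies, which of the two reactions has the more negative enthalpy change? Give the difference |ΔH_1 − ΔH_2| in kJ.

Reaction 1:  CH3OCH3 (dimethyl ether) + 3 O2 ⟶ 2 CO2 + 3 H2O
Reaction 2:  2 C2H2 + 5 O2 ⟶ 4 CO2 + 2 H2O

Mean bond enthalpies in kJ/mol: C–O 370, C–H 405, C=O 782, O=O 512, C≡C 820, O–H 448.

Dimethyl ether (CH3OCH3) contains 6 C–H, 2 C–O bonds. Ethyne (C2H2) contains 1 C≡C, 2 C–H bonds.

Reaction 1:
  Bonds broken (reactants):
    C–H: 6 × 405 = 2430
    C–O: 2 × 370 = 740
    O=O: 3 × 512 = 1536
    Σ(broken) = 4706 kJ
  Bonds formed (products):
    C=O: 4 × 782 = 3128
    O–H: 6 × 448 = 2688
    Σ(formed) = 5816 kJ
  ΔH_1 = 4706 − 5816 = −1110 kJ
Reaction 2:
  Bonds broken (reactants):
    C≡C: 2 × 820 = 1640
    C–H: 4 × 405 = 1620
    O=O: 5 × 512 = 2560
    Σ(broken) = 5820 kJ
  Bonds formed (products):
    C=O: 8 × 782 = 6256
    O–H: 4 × 448 = 1792
    Σ(formed) = 8048 kJ
  ΔH_2 = 5820 − 8048 = −2228 kJ
ΔH_1 − ΔH_2 = +1118 kJ, so reaction 2 has the more negative ΔH; |ΔH_1 − ΔH_2| = 1118 kJ.

Reaction 2, by 1118 kJ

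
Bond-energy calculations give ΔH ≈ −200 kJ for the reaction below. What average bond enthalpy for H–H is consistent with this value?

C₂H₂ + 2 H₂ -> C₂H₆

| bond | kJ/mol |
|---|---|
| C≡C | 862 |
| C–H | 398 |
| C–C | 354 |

Let D be the H–H bond energy.
Σ(broken) = 1×862 + 2×398 + 2×D = 1658 + 2D
Σ(formed) = 1×354 + 6×398 = 2742
ΔH = Σ(broken) − Σ(formed) = (1658 + 2D) − (2742) = −1084 + 2D
Setting this equal to −200 kJ gives 2D = 884, so D = 442 kJ/mol.

D(H–H) ≈ 442 kJ/mol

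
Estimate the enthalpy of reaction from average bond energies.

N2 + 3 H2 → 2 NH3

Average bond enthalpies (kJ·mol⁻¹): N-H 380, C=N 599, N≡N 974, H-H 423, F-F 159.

Bonds broken (reactants):
  H-H: 3 × 423 = 1269
  N≡N: 1 × 974 = 974
  Σ(broken) = 2243 kJ
Bonds formed (products):
  N-H: 6 × 380 = 2280
  Σ(formed) = 2280 kJ
ΔH = Σ(broken) − Σ(formed) = 2243 − 2280 = −37 kJ

ΔH ≈ −37 kJ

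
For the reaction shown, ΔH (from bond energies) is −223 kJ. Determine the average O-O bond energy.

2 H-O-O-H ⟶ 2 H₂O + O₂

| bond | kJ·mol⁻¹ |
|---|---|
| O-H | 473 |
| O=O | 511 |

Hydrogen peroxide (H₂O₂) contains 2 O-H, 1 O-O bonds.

D(O-O) ≈ 144 kJ/mol

Let D be the O-O bond energy.
Σ(broken) = 4×473 + 2×D = 1892 + 2D
Σ(formed) = 4×473 + 1×511 = 2403
ΔH = Σ(broken) − Σ(formed) = (1892 + 2D) − (2403) = −511 + 2D
Setting this equal to −223 kJ gives 2D = 288, so D = 144 kJ/mol.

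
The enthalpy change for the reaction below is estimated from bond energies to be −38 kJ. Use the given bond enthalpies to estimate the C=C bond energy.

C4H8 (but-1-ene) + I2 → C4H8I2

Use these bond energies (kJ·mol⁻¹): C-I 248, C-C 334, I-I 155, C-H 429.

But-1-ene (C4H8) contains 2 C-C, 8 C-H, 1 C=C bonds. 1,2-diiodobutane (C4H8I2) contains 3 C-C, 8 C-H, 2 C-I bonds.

Let D be the C=C bond energy.
Σ(broken) = 2×334 + 8×429 + 1×D + 1×155 = 4255 + D
Σ(formed) = 3×334 + 8×429 + 2×248 = 4930
ΔH = Σ(broken) − Σ(formed) = (4255 + D) − (4930) = −675 + D
Setting this equal to −38 kJ gives D = 637 kJ/mol.

D(C=C) ≈ 637 kJ/mol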